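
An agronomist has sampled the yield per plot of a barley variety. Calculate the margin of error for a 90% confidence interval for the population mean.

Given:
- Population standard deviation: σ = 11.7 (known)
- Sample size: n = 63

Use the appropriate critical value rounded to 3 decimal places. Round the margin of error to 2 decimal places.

The population standard deviation σ is known, so use the z-interval margin of error formula.

For 90% confidence, z* = 1.645 (from standard normal table)

Margin of error formula for z-interval: E = z* × σ/√n

E = 1.645 × 11.7/√63
  = 1.645 × 1.474061
  = 2.4248

Rounded to 2 decimal places:

2.42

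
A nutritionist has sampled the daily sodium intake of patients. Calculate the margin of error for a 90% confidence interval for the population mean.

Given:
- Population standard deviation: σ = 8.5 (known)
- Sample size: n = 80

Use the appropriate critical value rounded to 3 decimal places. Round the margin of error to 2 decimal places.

The population standard deviation σ is known, so use the z-interval margin of error formula.

For 90% confidence, z* = 1.645 (from standard normal table)

Margin of error formula for z-interval: E = z* × σ/√n

E = 1.645 × 8.5/√80
  = 1.645 × 0.950329
  = 1.5633

Rounded to 2 decimal places:

1.56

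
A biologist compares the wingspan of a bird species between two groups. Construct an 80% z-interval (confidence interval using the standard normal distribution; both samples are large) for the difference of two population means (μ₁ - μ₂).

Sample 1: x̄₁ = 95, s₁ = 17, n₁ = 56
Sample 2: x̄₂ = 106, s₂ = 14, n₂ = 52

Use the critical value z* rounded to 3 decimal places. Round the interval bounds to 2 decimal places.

Both samples are large (n₁ = 56 ≥ 30, n₂ = 52 ≥ 30), so a z-interval for the difference of means applies.

Point estimate: x̄₁ - x̄₂ = 95 - 106 = -11

Standard error: SE = √(s₁²/n₁ + s₂²/n₂)
= √(17²/56 + 14²/52)
= √(5.160714 + 3.769231)
= 2.988301

For 80% confidence, z* = 1.282 (from standard normal table)
Margin of error: E = z* × SE = 1.282 × 2.988301 = 3.8310

Z-interval: (x̄₁ - x̄₂) ± E = -11 ± 3.8310 = (-14.8310, -7.1690)

Rounded to 2 decimal places:

(-14.83, -7.17)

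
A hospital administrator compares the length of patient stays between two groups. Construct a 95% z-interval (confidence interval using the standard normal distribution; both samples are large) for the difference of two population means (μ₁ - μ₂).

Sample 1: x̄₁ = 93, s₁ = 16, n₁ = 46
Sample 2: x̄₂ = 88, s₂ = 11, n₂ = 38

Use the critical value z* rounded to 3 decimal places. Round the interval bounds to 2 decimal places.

Both samples are large (n₁ = 46 ≥ 30, n₂ = 38 ≥ 30), so a z-interval for the difference of means applies.

Point estimate: x̄₁ - x̄₂ = 93 - 88 = 5

Standard error: SE = √(s₁²/n₁ + s₂²/n₂)
= √(16²/46 + 11²/38)
= √(5.565217 + 3.184211)
= 2.957943

For 95% confidence, z* = 1.96 (from standard normal table)
Margin of error: E = z* × SE = 1.96 × 2.957943 = 5.7976

Z-interval: (x̄₁ - x̄₂) ± E = 5 ± 5.7976 = (-0.7976, 10.7976)

Rounded to 2 decimal places:

(-0.80, 10.80)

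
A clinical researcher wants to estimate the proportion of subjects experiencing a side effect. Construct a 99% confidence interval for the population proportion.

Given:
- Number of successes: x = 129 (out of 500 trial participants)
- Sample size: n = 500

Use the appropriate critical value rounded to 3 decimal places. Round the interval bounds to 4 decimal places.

Sample proportion: p̂ = 129/500 = 0.258000

Check conditions for normal approximation:
  np̂ = 129 ≥ 10 ✓
  n(1-p̂) = 371 ≥ 10 ✓

The sample is large enough, so use a z-interval (normal approximation) for the proportion.

For 99% confidence, z* = 2.576 (from standard normal table)

Standard error: SE = √(p̂(1-p̂)/n) = √(0.258000×0.742000/500) = 0.01956712

Margin of error: E = z* × SE = 2.576 × 0.01956712 = 0.050405

Z-interval: p̂ ± E = 0.258000 ± 0.050405 = (0.207595, 0.308405)

Rounded to 4 decimal places:

(0.2076, 0.3084)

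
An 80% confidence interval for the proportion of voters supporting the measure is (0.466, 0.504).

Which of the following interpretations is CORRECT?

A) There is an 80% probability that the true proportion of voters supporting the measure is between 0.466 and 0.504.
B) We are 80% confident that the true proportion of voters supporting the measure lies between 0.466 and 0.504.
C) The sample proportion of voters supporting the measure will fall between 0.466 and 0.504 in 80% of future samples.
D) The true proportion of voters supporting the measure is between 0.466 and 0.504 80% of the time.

A confidence interval represents our confidence in the procedure, not a probability statement about the parameter.

Key concept: If we repeated this sampling process many times and computed an 80% CI each time, about 80% of those intervals would contain the true population parameter.

For this specific interval (0.466, 0.504):
- Midpoint (point estimate): 0.485
- Margin of error: 0.019

The correct interpretation is the one stating confidence that the true parameter lies in the interval — option B.

B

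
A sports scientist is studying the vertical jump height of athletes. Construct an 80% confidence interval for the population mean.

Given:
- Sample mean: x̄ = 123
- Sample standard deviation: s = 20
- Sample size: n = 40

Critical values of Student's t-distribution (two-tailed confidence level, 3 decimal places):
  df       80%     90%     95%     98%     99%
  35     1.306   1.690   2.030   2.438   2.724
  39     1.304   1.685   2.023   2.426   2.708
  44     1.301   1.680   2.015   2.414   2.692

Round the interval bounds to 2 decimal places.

The population standard deviation σ is unknown (only the sample standard deviation s is given), so use a t-interval with df = n - 1 = 40 - 1 = 39.

For 80% confidence with df = 39, t* = 1.304 (from t-table)

Standard error: SE = s/√n = 20/√40 = 3.162278

Margin of error: E = t* × SE = 1.304 × 3.162278 = 4.1236

T-interval: x̄ ± E = 123 ± 4.1236 = (118.8764, 127.1236)

Rounded to 2 decimal places:

(118.88, 127.12)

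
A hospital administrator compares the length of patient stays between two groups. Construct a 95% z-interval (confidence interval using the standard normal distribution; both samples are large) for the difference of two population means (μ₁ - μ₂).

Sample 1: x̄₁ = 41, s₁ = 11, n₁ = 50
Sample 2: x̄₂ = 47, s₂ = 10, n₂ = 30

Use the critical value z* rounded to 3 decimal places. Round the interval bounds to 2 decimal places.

Both samples are large (n₁ = 50 ≥ 30, n₂ = 30 ≥ 30), so a z-interval for the difference of means applies.

Point estimate: x̄₁ - x̄₂ = 41 - 47 = -6

Standard error: SE = √(s₁²/n₁ + s₂²/n₂)
= √(11²/50 + 10²/30)
= √(2.420000 + 3.333333)
= 2.398611

For 95% confidence, z* = 1.96 (from standard normal table)
Margin of error: E = z* × SE = 1.96 × 2.398611 = 4.7013

Z-interval: (x̄₁ - x̄₂) ± E = -6 ± 4.7013 = (-10.7013, -1.2987)

Rounded to 2 decimal places:

(-10.70, -1.30)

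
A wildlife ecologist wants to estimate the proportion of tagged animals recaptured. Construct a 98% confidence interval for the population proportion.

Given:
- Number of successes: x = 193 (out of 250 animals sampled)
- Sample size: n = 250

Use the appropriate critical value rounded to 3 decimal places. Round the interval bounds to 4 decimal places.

Sample proportion: p̂ = 193/250 = 0.772000

Check conditions for normal approximation:
  np̂ = 193 ≥ 10 ✓
  n(1-p̂) = 57 ≥ 10 ✓

The sample is large enough, so use a z-interval (normal approximation) for the proportion.

For 98% confidence, z* = 2.326 (from standard normal table)

Standard error: SE = √(p̂(1-p̂)/n) = √(0.772000×0.228000/250) = 0.02653420

Margin of error: E = z* × SE = 2.326 × 0.02653420 = 0.061719

Z-interval: p̂ ± E = 0.772000 ± 0.061719 = (0.710281, 0.833719)

Rounded to 4 decimal places:

(0.7103, 0.8337)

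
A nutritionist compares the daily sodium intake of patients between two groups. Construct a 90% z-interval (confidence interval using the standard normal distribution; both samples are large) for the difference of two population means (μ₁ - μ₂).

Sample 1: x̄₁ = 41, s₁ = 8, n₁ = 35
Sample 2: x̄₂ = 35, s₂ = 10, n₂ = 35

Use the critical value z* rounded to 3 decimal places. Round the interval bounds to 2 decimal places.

Both samples are large (n₁ = 35 ≥ 30, n₂ = 35 ≥ 30), so a z-interval for the difference of means applies.

Point estimate: x̄₁ - x̄₂ = 41 - 35 = 6

Standard error: SE = √(s₁²/n₁ + s₂²/n₂)
= √(8²/35 + 10²/35)
= √(1.828571 + 2.857143)
= 2.164651

For 90% confidence, z* = 1.645 (from standard normal table)
Margin of error: E = z* × SE = 1.645 × 2.164651 = 3.5609

Z-interval: (x̄₁ - x̄₂) ± E = 6 ± 3.5609 = (2.4391, 9.5609)

Rounded to 2 decimal places:

(2.44, 9.56)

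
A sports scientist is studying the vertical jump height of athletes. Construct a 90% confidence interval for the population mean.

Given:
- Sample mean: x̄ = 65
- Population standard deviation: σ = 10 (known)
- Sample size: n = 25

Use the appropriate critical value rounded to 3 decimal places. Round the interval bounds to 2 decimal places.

The population standard deviation σ is known, so use a z-interval (standard normal critical value).

For 90% confidence, z* = 1.645 (from standard normal table)

Standard error: SE = σ/√n = 10/√25 = 2.000000

Margin of error: E = z* × SE = 1.645 × 2.000000 = 3.2900

Z-interval: x̄ ± E = 65 ± 3.2900 = (61.7100, 68.2900)

Rounded to 2 decimal places:

(61.71, 68.29)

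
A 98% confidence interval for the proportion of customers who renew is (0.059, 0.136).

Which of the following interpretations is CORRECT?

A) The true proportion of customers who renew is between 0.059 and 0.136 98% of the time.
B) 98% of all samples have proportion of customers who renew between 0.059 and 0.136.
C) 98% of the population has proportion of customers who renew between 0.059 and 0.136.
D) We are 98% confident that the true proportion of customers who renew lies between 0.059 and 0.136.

A confidence interval represents our confidence in the procedure, not a probability statement about the parameter.

Key concept: If we repeated this sampling process many times and computed a 98% CI each time, about 98% of those intervals would contain the true population parameter.

For this specific interval (0.059, 0.136):
- Midpoint (point estimate): 0.0975
- Margin of error: 0.0385

The correct interpretation is the one stating confidence that the true parameter lies in the interval — option D.

D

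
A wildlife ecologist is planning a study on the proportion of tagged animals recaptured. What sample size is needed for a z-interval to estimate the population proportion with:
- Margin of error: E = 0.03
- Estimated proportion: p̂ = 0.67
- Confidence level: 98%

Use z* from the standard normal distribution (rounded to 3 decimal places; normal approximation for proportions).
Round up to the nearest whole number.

Using z* for proportion z-interval (normal approximation).

For 98% confidence, z* = 2.326 (from standard normal table)

Sample size formula for proportion z-interval: n = z*²p̂(1-p̂)/E²

n = 2.326² × 0.67 × 0.33 / 0.03²
  = 5.410276 × 0.2211 / 0.0009
  = 1329.1245

Round up to the nearest whole number: n = 1330

1330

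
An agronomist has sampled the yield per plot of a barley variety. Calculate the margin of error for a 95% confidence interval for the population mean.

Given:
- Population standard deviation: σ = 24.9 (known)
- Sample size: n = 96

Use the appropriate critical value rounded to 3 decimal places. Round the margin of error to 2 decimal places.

The population standard deviation σ is known, so use the z-interval margin of error formula.

For 95% confidence, z* = 1.96 (from standard normal table)

Margin of error formula for z-interval: E = z* × σ/√n

E = 1.96 × 24.9/√96
  = 1.96 × 2.541346
  = 4.9810

Rounded to 2 decimal places:

4.98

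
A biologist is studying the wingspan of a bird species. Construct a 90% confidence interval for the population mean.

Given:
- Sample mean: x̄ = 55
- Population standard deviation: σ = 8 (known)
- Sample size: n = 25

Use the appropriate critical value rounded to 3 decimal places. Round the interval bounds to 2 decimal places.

The population standard deviation σ is known, so use a z-interval (standard normal critical value).

For 90% confidence, z* = 1.645 (from standard normal table)

Standard error: SE = σ/√n = 8/√25 = 1.600000

Margin of error: E = z* × SE = 1.645 × 1.600000 = 2.6320

Z-interval: x̄ ± E = 55 ± 2.6320 = (52.3680, 57.6320)

Rounded to 2 decimal places:

(52.37, 57.63)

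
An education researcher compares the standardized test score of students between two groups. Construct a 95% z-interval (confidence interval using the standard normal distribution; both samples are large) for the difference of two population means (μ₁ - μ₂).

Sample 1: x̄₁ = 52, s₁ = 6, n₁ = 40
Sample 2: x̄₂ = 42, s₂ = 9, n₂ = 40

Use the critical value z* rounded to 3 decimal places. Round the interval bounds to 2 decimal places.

Both samples are large (n₁ = 40 ≥ 30, n₂ = 40 ≥ 30), so a z-interval for the difference of means applies.

Point estimate: x̄₁ - x̄₂ = 52 - 42 = 10

Standard error: SE = √(s₁²/n₁ + s₂²/n₂)
= √(6²/40 + 9²/40)
= √(0.900000 + 2.025000)
= 1.710263

For 95% confidence, z* = 1.96 (from standard normal table)
Margin of error: E = z* × SE = 1.96 × 1.710263 = 3.3521

Z-interval: (x̄₁ - x̄₂) ± E = 10 ± 3.3521 = (6.6479, 13.3521)

Rounded to 2 decimal places:

(6.65, 13.35)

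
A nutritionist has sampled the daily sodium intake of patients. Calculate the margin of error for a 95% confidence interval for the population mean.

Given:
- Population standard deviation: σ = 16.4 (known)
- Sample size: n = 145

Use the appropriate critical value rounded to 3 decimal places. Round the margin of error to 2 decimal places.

The population standard deviation σ is known, so use the z-interval margin of error formula.

For 95% confidence, z* = 1.96 (from standard normal table)

Margin of error formula for z-interval: E = z* × σ/√n

E = 1.96 × 16.4/√145
  = 1.96 × 1.361946
  = 2.6694

Rounded to 2 decimal places:

2.67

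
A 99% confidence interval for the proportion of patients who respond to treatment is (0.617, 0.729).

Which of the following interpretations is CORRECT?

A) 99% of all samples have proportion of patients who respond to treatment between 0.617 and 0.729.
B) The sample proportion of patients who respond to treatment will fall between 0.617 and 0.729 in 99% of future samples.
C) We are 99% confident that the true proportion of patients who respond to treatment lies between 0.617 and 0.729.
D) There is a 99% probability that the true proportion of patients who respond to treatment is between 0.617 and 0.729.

A confidence interval represents our confidence in the procedure, not a probability statement about the parameter.

Key concept: If we repeated this sampling process many times and computed a 99% CI each time, about 99% of those intervals would contain the true population parameter.

For this specific interval (0.617, 0.729):
- Midpoint (point estimate): 0.673
- Margin of error: 0.056

The correct interpretation is the one stating confidence that the true parameter lies in the interval — option C.

C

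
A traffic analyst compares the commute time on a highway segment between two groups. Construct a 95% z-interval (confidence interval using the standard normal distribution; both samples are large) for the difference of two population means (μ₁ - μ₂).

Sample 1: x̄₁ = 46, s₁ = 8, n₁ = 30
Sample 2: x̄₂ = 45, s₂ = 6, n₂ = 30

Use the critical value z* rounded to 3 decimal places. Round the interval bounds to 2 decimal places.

Both samples are large (n₁ = 30 ≥ 30, n₂ = 30 ≥ 30), so a z-interval for the difference of means applies.

Point estimate: x̄₁ - x̄₂ = 46 - 45 = 1

Standard error: SE = √(s₁²/n₁ + s₂²/n₂)
= √(8²/30 + 6²/30)
= √(2.133333 + 1.200000)
= 1.825742

For 95% confidence, z* = 1.96 (from standard normal table)
Margin of error: E = z* × SE = 1.96 × 1.825742 = 3.5785

Z-interval: (x̄₁ - x̄₂) ± E = 1 ± 3.5785 = (-2.5785, 4.5785)

Rounded to 2 decimal places:

(-2.58, 4.58)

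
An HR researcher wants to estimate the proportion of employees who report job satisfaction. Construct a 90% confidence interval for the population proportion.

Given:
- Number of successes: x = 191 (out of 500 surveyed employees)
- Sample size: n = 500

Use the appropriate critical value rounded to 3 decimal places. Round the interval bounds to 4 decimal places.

Sample proportion: p̂ = 191/500 = 0.382000

Check conditions for normal approximation:
  np̂ = 191 ≥ 10 ✓
  n(1-p̂) = 309 ≥ 10 ✓

The sample is large enough, so use a z-interval (normal approximation) for the proportion.

For 90% confidence, z* = 1.645 (from standard normal table)

Standard error: SE = √(p̂(1-p̂)/n) = √(0.382000×0.618000/500) = 0.02172906

Margin of error: E = z* × SE = 1.645 × 0.02172906 = 0.035744

Z-interval: p̂ ± E = 0.382000 ± 0.035744 = (0.346256, 0.417744)

Rounded to 4 decimal places:

(0.3463, 0.4177)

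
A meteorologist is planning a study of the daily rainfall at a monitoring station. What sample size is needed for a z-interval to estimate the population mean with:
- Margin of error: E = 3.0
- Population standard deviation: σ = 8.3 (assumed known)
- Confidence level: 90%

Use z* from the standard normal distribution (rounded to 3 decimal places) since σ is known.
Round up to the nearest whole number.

Using z* since population σ is known (z-interval formula).

For 90% confidence, z* = 1.645 (from standard normal table)

Sample size formula for z-interval: n = (z*σ/E)²

n = (1.645 × 8.3 / 3.0)²
  = (4.551167)²
  = 20.7131

Round up to the nearest whole number: n = 21

21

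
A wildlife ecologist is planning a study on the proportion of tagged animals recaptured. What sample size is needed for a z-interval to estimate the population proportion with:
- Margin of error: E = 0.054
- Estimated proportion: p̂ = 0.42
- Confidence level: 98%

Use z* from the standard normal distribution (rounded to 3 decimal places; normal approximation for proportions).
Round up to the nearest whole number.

Using z* for proportion z-interval (normal approximation).

For 98% confidence, z* = 2.326 (from standard normal table)

Sample size formula for proportion z-interval: n = z*²p̂(1-p̂)/E²

n = 2.326² × 0.42 × 0.58 / 0.054²
  = 5.410276 × 0.2436 / 0.002916
  = 451.9696

Round up to the nearest whole number: n = 452

452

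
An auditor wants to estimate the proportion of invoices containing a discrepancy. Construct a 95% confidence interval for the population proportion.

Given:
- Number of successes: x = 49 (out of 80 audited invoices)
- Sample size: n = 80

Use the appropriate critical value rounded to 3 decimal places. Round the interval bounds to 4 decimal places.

Sample proportion: p̂ = 49/80 = 0.612500

Check conditions for normal approximation:
  np̂ = 49 ≥ 10 ✓
  n(1-p̂) = 31 ≥ 10 ✓

The sample is large enough, so use a z-interval (normal approximation) for the proportion.

For 95% confidence, z* = 1.96 (from standard normal table)

Standard error: SE = √(p̂(1-p̂)/n) = √(0.612500×0.387500/80) = 0.05446831

Margin of error: E = z* × SE = 1.96 × 0.05446831 = 0.106758

Z-interval: p̂ ± E = 0.612500 ± 0.106758 = (0.505742, 0.719258)

Rounded to 4 decimal places:

(0.5057, 0.7193)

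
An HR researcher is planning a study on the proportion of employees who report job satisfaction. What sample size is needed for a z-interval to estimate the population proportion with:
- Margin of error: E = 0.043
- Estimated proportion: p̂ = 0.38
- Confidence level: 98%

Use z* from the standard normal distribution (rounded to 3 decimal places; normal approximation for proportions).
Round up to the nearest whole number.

Using z* for proportion z-interval (normal approximation).

For 98% confidence, z* = 2.326 (from standard normal table)

Sample size formula for proportion z-interval: n = z*²p̂(1-p̂)/E²

n = 2.326² × 0.38 × 0.62 / 0.043²
  = 5.410276 × 0.2356 / 0.001849
  = 689.3786

Round up to the nearest whole number: n = 690

690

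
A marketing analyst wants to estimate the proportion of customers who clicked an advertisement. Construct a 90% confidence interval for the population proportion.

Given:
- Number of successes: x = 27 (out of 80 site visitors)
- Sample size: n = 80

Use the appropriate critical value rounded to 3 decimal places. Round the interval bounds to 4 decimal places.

Sample proportion: p̂ = 27/80 = 0.337500

Check conditions for normal approximation:
  np̂ = 27 ≥ 10 ✓
  n(1-p̂) = 53 ≥ 10 ✓

The sample is large enough, so use a z-interval (normal approximation) for the proportion.

For 90% confidence, z* = 1.645 (from standard normal table)

Standard error: SE = √(p̂(1-p̂)/n) = √(0.337500×0.662500/80) = 0.05286702

Margin of error: E = z* × SE = 1.645 × 0.05286702 = 0.086966

Z-interval: p̂ ± E = 0.337500 ± 0.086966 = (0.250534, 0.424466)

Rounded to 4 decimal places:

(0.2505, 0.4245)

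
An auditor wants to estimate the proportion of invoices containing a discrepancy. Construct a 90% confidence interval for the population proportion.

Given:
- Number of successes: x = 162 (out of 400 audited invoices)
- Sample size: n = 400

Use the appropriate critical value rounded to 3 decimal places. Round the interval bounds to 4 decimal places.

Sample proportion: p̂ = 162/400 = 0.405000

Check conditions for normal approximation:
  np̂ = 162 ≥ 10 ✓
  n(1-p̂) = 238 ≥ 10 ✓

The sample is large enough, so use a z-interval (normal approximation) for the proportion.

For 90% confidence, z* = 1.645 (from standard normal table)

Standard error: SE = √(p̂(1-p̂)/n) = √(0.405000×0.595000/400) = 0.02454460

Margin of error: E = z* × SE = 1.645 × 0.02454460 = 0.040376

Z-interval: p̂ ± E = 0.405000 ± 0.040376 = (0.364624, 0.445376)

Rounded to 4 decimal places:

(0.3646, 0.4454)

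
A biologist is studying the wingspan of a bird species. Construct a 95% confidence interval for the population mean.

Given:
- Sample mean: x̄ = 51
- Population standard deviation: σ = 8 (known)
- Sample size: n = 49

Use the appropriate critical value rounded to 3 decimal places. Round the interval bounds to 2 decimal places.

The population standard deviation σ is known, so use a z-interval (standard normal critical value).

For 95% confidence, z* = 1.96 (from standard normal table)

Standard error: SE = σ/√n = 8/√49 = 1.142857

Margin of error: E = z* × SE = 1.96 × 1.142857 = 2.2400

Z-interval: x̄ ± E = 51 ± 2.2400 = (48.7600, 53.2400)

Rounded to 2 decimal places:

(48.76, 53.24)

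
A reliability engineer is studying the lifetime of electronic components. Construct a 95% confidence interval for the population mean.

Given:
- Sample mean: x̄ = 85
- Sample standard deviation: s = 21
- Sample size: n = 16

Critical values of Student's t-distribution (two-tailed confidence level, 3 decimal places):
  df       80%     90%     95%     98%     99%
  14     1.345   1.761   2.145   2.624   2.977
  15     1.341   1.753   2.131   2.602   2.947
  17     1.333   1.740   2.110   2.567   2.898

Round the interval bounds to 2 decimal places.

The population standard deviation σ is unknown (only the sample standard deviation s is given), so use a t-interval with df = n - 1 = 16 - 1 = 15.

For 95% confidence with df = 15, t* = 2.131 (from t-table)

Standard error: SE = s/√n = 21/√16 = 5.250000

Margin of error: E = t* × SE = 2.131 × 5.250000 = 11.1877

T-interval: x̄ ± E = 85 ± 11.1877 = (73.8123, 96.1877)

Rounded to 2 decimal places:

(73.81, 96.19)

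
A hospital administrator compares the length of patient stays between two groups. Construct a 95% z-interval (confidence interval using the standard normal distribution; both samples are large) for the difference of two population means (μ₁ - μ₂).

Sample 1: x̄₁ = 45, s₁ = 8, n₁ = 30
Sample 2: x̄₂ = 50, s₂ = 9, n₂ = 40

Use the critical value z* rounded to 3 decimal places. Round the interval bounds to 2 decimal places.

Both samples are large (n₁ = 30 ≥ 30, n₂ = 40 ≥ 30), so a z-interval for the difference of means applies.

Point estimate: x̄₁ - x̄₂ = 45 - 50 = -5

Standard error: SE = √(s₁²/n₁ + s₂²/n₂)
= √(8²/30 + 9²/40)
= √(2.133333 + 2.025000)
= 2.039199

For 95% confidence, z* = 1.96 (from standard normal table)
Margin of error: E = z* × SE = 1.96 × 2.039199 = 3.9968

Z-interval: (x̄₁ - x̄₂) ± E = -5 ± 3.9968 = (-8.9968, -1.0032)

Rounded to 2 decimal places:

(-9.00, -1.00)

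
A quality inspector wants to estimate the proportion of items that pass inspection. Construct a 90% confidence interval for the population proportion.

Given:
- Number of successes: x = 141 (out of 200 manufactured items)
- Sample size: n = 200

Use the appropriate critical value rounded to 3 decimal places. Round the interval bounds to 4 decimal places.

Sample proportion: p̂ = 141/200 = 0.705000

Check conditions for normal approximation:
  np̂ = 141 ≥ 10 ✓
  n(1-p̂) = 59 ≥ 10 ✓

The sample is large enough, so use a z-interval (normal approximation) for the proportion.

For 90% confidence, z* = 1.645 (from standard normal table)

Standard error: SE = √(p̂(1-p̂)/n) = √(0.705000×0.295000/200) = 0.03224709

Margin of error: E = z* × SE = 1.645 × 0.03224709 = 0.053046

Z-interval: p̂ ± E = 0.705000 ± 0.053046 = (0.651954, 0.758046)

Rounded to 4 decimal places:

(0.6520, 0.7580)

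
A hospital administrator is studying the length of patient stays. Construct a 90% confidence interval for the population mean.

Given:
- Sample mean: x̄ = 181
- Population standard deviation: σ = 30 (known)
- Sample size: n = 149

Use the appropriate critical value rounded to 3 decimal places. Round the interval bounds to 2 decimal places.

The population standard deviation σ is known, so use a z-interval (standard normal critical value).

For 90% confidence, z* = 1.645 (from standard normal table)

Standard error: SE = σ/√n = 30/√149 = 2.457696

Margin of error: E = z* × SE = 1.645 × 2.457696 = 4.0429

Z-interval: x̄ ± E = 181 ± 4.0429 = (176.9571, 185.0429)

Rounded to 2 decimal places:

(176.96, 185.04)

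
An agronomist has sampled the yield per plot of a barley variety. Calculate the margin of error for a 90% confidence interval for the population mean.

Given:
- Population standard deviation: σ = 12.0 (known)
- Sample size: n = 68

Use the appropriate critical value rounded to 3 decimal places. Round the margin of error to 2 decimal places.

The population standard deviation σ is known, so use the z-interval margin of error formula.

For 90% confidence, z* = 1.645 (from standard normal table)

Margin of error formula for z-interval: E = z* × σ/√n

E = 1.645 × 12.0/√68
  = 1.645 × 1.455214
  = 2.3938

Rounded to 2 decimal places:

2.39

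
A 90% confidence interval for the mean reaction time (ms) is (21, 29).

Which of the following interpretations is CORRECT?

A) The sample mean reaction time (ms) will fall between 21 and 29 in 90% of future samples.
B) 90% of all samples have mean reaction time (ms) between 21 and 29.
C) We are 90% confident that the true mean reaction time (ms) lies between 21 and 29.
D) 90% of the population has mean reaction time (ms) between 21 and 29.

A confidence interval represents our confidence in the procedure, not a probability statement about the parameter.

Key concept: If we repeated this sampling process many times and computed a 90% CI each time, about 90% of those intervals would contain the true population parameter.

For this specific interval (21, 29):
- Midpoint (point estimate): 25
- Margin of error: 4

The correct interpretation is the one stating confidence that the true parameter lies in the interval — option C.

C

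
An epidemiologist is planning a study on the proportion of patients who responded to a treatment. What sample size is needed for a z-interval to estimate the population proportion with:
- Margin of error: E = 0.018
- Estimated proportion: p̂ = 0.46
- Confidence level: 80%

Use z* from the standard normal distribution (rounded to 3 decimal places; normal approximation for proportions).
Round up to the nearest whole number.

Using z* for proportion z-interval (normal approximation).

For 80% confidence, z* = 1.282 (from standard normal table)

Sample size formula for proportion z-interval: n = z*²p̂(1-p̂)/E²

n = 1.282² × 0.46 × 0.54 / 0.018²
  = 1.643524 × 0.2484 / 0.000324
  = 1260.0351

Round up to the nearest whole number: n = 1261

1261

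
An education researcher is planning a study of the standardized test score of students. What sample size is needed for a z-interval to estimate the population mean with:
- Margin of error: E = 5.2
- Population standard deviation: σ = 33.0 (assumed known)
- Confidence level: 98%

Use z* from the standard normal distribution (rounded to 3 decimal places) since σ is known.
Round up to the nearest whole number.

Using z* since population σ is known (z-interval formula).

For 98% confidence, z* = 2.326 (from standard normal table)

Sample size formula for z-interval: n = (z*σ/E)²

n = (2.326 × 33.0 / 5.2)²
  = (14.761154)²
  = 217.8917

Round up to the nearest whole number: n = 218

218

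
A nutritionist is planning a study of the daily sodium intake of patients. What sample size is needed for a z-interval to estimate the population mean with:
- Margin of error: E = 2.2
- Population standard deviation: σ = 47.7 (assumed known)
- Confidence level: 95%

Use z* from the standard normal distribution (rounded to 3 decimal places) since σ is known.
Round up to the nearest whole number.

Using z* since population σ is known (z-interval formula).

For 95% confidence, z* = 1.96 (from standard normal table)

Sample size formula for z-interval: n = (z*σ/E)²

n = (1.96 × 47.7 / 2.2)²
  = (42.496364)²
  = 1805.9409

Round up to the nearest whole number: n = 1806

1806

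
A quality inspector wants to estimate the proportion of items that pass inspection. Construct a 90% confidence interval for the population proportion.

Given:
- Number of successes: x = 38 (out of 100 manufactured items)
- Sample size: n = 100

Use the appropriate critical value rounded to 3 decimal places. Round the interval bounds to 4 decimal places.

Sample proportion: p̂ = 38/100 = 0.380000

Check conditions for normal approximation:
  np̂ = 38 ≥ 10 ✓
  n(1-p̂) = 62 ≥ 10 ✓

The sample is large enough, so use a z-interval (normal approximation) for the proportion.

For 90% confidence, z* = 1.645 (from standard normal table)

Standard error: SE = √(p̂(1-p̂)/n) = √(0.380000×0.620000/100) = 0.04853864

Margin of error: E = z* × SE = 1.645 × 0.04853864 = 0.079846

Z-interval: p̂ ± E = 0.380000 ± 0.079846 = (0.300154, 0.459846)

Rounded to 4 decimal places:

(0.3002, 0.4598)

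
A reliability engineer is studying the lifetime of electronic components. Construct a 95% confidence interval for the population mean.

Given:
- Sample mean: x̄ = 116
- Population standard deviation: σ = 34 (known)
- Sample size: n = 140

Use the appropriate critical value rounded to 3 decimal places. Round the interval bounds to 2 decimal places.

The population standard deviation σ is known, so use a z-interval (standard normal critical value).

For 95% confidence, z* = 1.96 (from standard normal table)

Standard error: SE = σ/√n = 34/√140 = 2.873524

Margin of error: E = z* × SE = 1.96 × 2.873524 = 5.6321

Z-interval: x̄ ± E = 116 ± 5.6321 = (110.3679, 121.6321)

Rounded to 2 decimal places:

(110.37, 121.63)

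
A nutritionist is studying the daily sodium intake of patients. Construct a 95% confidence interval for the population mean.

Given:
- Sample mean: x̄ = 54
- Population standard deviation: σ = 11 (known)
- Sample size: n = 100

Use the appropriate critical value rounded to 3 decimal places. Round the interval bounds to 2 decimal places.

The population standard deviation σ is known, so use a z-interval (standard normal critical value).

For 95% confidence, z* = 1.96 (from standard normal table)

Standard error: SE = σ/√n = 11/√100 = 1.100000

Margin of error: E = z* × SE = 1.96 × 1.100000 = 2.1560

Z-interval: x̄ ± E = 54 ± 2.1560 = (51.8440, 56.1560)

Rounded to 2 decimal places:

(51.84, 56.16)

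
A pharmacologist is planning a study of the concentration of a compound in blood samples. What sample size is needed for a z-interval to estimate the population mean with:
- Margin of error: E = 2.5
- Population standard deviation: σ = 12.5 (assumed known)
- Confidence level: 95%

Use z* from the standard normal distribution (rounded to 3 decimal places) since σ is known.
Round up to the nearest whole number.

Using z* since population σ is known (z-interval formula).

For 95% confidence, z* = 1.96 (from standard normal table)

Sample size formula for z-interval: n = (z*σ/E)²

n = (1.96 × 12.5 / 2.5)²
  = (9.800000)²
  = 96.0400

Round up to the nearest whole number: n = 97

97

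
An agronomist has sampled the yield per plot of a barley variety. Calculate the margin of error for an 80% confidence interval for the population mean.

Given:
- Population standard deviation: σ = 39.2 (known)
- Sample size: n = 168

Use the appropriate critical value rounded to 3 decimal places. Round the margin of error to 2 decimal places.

The population standard deviation σ is known, so use the z-interval margin of error formula.

For 80% confidence, z* = 1.282 (from standard normal table)

Margin of error formula for z-interval: E = z* × σ/√n

E = 1.282 × 39.2/√168
  = 1.282 × 3.024346
  = 3.8772

Rounded to 2 decimal places:

3.88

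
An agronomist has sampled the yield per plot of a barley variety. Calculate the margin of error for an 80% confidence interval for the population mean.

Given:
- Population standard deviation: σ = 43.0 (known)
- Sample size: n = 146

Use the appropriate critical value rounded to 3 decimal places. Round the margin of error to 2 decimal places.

The population standard deviation σ is known, so use the z-interval margin of error formula.

For 80% confidence, z* = 1.282 (from standard normal table)

Margin of error formula for z-interval: E = z* × σ/√n

E = 1.282 × 43.0/√146
  = 1.282 × 3.558705
  = 4.5623

Rounded to 2 decimal places:

4.56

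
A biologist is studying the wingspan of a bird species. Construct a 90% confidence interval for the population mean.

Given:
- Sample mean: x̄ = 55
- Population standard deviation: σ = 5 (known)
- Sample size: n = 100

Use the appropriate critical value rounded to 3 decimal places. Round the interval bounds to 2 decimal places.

The population standard deviation σ is known, so use a z-interval (standard normal critical value).

For 90% confidence, z* = 1.645 (from standard normal table)

Standard error: SE = σ/√n = 5/√100 = 0.500000

Margin of error: E = z* × SE = 1.645 × 0.500000 = 0.8225

Z-interval: x̄ ± E = 55 ± 0.8225 = (54.1775, 55.8225)

Rounded to 2 decimal places:

(54.18, 55.82)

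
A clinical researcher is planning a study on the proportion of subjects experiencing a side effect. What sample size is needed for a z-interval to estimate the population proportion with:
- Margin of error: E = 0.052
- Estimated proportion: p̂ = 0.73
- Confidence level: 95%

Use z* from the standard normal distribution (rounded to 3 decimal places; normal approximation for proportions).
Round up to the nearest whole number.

Using z* for proportion z-interval (normal approximation).

For 95% confidence, z* = 1.96 (from standard normal table)

Sample size formula for proportion z-interval: n = z*²p̂(1-p̂)/E²

n = 1.96² × 0.73 × 0.27 / 0.052²
  = 3.8416 × 0.1971 / 0.002704
  = 280.0220

Round up to the nearest whole number: n = 281

281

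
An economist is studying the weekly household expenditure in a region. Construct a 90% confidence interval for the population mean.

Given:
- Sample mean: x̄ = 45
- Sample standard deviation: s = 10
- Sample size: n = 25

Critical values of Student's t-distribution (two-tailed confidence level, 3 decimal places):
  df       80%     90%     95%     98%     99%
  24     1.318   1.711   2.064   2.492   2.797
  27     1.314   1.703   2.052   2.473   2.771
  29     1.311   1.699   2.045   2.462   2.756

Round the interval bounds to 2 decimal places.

The population standard deviation σ is unknown (only the sample standard deviation s is given), so use a t-interval with df = n - 1 = 25 - 1 = 24.

For 90% confidence with df = 24, t* = 1.711 (from t-table)

Standard error: SE = s/√n = 10/√25 = 2.000000

Margin of error: E = t* × SE = 1.711 × 2.000000 = 3.4220

T-interval: x̄ ± E = 45 ± 3.4220 = (41.5780, 48.4220)

Rounded to 2 decimal places:

(41.58, 48.42)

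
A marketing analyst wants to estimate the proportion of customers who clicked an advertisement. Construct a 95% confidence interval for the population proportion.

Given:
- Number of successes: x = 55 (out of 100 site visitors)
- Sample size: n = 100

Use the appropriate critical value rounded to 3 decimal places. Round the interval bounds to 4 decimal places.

Sample proportion: p̂ = 55/100 = 0.550000

Check conditions for normal approximation:
  np̂ = 55 ≥ 10 ✓
  n(1-p̂) = 45 ≥ 10 ✓

The sample is large enough, so use a z-interval (normal approximation) for the proportion.

For 95% confidence, z* = 1.96 (from standard normal table)

Standard error: SE = √(p̂(1-p̂)/n) = √(0.550000×0.450000/100) = 0.04974937

Margin of error: E = z* × SE = 1.96 × 0.04974937 = 0.097509

Z-interval: p̂ ± E = 0.550000 ± 0.097509 = (0.452491, 0.647509)

Rounded to 4 decimal places:

(0.4525, 0.6475)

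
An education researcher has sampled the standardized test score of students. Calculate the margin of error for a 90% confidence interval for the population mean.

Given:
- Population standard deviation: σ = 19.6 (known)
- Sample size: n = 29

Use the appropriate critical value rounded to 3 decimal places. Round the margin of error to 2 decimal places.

The population standard deviation σ is known, so use the z-interval margin of error formula.

For 90% confidence, z* = 1.645 (from standard normal table)

Margin of error formula for z-interval: E = z* × σ/√n

E = 1.645 × 19.6/√29
  = 1.645 × 3.639629
  = 5.9872

Rounded to 2 decimal places:

5.99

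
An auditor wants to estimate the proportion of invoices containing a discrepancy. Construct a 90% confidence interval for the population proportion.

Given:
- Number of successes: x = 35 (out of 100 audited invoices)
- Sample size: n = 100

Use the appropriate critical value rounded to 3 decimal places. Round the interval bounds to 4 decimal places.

Sample proportion: p̂ = 35/100 = 0.350000

Check conditions for normal approximation:
  np̂ = 35 ≥ 10 ✓
  n(1-p̂) = 65 ≥ 10 ✓

The sample is large enough, so use a z-interval (normal approximation) for the proportion.

For 90% confidence, z* = 1.645 (from standard normal table)

Standard error: SE = √(p̂(1-p̂)/n) = √(0.350000×0.650000/100) = 0.04769696

Margin of error: E = z* × SE = 1.645 × 0.04769696 = 0.078461

Z-interval: p̂ ± E = 0.350000 ± 0.078461 = (0.271539, 0.428461)

Rounded to 4 decimal places:

(0.2715, 0.4285)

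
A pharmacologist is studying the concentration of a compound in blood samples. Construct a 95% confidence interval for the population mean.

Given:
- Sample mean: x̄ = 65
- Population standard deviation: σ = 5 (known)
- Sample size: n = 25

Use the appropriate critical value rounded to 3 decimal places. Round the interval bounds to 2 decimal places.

The population standard deviation σ is known, so use a z-interval (standard normal critical value).

For 95% confidence, z* = 1.96 (from standard normal table)

Standard error: SE = σ/√n = 5/√25 = 1.000000

Margin of error: E = z* × SE = 1.96 × 1.000000 = 1.9600

Z-interval: x̄ ± E = 65 ± 1.9600 = (63.0400, 66.9600)

Rounded to 2 decimal places:

(63.04, 66.96)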